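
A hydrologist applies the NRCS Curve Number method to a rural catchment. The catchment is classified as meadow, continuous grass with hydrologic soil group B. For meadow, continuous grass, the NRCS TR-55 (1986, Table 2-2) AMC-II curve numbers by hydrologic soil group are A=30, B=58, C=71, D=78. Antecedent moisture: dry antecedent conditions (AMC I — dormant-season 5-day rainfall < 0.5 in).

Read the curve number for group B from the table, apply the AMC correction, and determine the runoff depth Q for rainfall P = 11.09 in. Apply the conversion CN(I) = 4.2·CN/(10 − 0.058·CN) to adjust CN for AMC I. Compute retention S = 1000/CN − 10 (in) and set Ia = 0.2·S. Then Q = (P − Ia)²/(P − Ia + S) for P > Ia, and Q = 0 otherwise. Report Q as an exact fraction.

NRCS table: meadow, continuous grass, soil group B → CN(II) = 58
Dry (AMC I): CN(I) = 4.2·58/(10 − 0.058·58) = (1218/5)/(1659/250) = 2900/79 ≈ 36.709
Max retention: S = 1000/(2900/79) − 10 = 500/29 in (≈ 17.241 in)
Ia = 0.2·(500/29) = 100/29 in ≈ 3.448 in
Excess rainfall: 11.090 − 3.448 = 7.642 in; P > Ia so Q > 0
Runoff Q = (P−Ia)²/(P−Ia+S) = (7.642)²/(7.642+17.241) = 491109921/209266900 ≈ 2.347 in

Q = 491109921/209266900 in ≈ 2.347 in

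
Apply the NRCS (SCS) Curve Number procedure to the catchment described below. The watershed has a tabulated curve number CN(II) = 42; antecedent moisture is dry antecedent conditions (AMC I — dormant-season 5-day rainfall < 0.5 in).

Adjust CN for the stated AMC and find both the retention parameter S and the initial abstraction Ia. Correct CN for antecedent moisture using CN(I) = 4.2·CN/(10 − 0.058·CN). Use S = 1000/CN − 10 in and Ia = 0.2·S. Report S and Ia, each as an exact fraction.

CN(I) from CN(II)=42: (4.2·42)/(10 − 0.058·42) = 44100/1891 ≈ 23.321
Max retention: S = 1000/(44100/1891) − 10 = 14500/441 in (≈ 32.880 in)
Initial abstraction Ia = S/5 = (14500/441)/5 = 2900/441 ≈ 6.576 in

S = 14500/441 in ≈ 32.880 in; Ia = 2900/441 in ≈ 6.576 in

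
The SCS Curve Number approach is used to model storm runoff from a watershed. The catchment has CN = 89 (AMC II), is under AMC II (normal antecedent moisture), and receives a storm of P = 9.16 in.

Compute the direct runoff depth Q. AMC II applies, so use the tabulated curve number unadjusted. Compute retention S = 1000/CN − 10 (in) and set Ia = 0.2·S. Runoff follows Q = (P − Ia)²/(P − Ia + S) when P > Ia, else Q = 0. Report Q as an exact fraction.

CN(II) = 89; AMC II needs no correction.
Max retention: S = 1000/89 − 10 = 110/89 in (≈ 1.236 in)
Ia = 0.2S: 0.2·1.236 = 0.247 in (exactly 22/89)
Since P=9.160 > Ia=0.247: effective rainfall P−Ia = 19831/2225 in
Q = (19831/2225)²/((19831/2225) + 110/89) = (393268561/4950625)/(22581/2225) = 393268561/50242725 in ≈ 7.827 in

Q = 393268561/50242725 in ≈ 7.827 in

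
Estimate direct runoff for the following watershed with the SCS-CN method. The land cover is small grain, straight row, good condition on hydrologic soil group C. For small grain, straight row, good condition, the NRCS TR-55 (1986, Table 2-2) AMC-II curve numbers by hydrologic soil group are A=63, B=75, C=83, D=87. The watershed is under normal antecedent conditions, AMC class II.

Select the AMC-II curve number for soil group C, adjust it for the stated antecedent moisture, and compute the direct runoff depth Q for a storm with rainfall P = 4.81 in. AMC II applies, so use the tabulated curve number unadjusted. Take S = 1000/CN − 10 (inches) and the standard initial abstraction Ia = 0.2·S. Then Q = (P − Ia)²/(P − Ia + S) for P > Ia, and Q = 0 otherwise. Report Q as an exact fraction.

Q = 1333929529/444240900 in ≈ 3.003 in

NRCS table: small grain, straight row, good condition, soil group C → CN(II) = 83
CN(II) = 83; AMC II needs no correction.
S = 1000/83 − 10 = 170/83 in ≈ 2.048 in
Ia = 0.2·(170/83) = 34/83 in ≈ 0.410 in
P − Ia = 4.810 − 0.410 = 36523/8300 ≈ 4.400 in (> 0, runoff occurs)
Q: (36523/8300)² ÷ (53523/8300) = 1333929529/444240900 in (≈ 3.003 in)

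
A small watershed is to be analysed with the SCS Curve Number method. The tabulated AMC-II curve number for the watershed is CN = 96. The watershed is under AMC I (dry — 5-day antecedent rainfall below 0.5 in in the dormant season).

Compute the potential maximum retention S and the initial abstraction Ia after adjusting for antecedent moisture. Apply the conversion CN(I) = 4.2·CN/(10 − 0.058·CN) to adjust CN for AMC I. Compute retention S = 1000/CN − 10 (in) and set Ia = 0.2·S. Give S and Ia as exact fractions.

CN(I) from CN(II)=96: (4.2·96)/(10 − 0.058·96) = 25200/277 ≈ 90.975
S = 1000/(25200/277) − 10 = 125/126 in ≈ 0.992 in
Ia = 0.2S: 0.2·0.992 = 0.198 in (exactly 25/126)

S = 125/126 in ≈ 0.992 in; Ia = 25/126 in ≈ 0.198 in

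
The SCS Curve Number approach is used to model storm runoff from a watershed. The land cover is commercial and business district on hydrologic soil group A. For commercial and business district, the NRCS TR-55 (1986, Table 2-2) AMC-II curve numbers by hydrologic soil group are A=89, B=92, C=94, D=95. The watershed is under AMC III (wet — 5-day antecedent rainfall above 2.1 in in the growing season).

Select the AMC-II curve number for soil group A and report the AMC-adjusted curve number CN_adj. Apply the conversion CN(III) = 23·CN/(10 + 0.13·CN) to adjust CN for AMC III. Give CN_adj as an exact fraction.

NRCS table: commercial and business district, soil group A → CN(II) = 89
Wet (AMC III): CN(III) = 23·89/(10 + 0.13·89) = 2047/(2157/100) = 204700/2157 ≈ 94.900

CN_adj = 204700/2157 ≈ 94.900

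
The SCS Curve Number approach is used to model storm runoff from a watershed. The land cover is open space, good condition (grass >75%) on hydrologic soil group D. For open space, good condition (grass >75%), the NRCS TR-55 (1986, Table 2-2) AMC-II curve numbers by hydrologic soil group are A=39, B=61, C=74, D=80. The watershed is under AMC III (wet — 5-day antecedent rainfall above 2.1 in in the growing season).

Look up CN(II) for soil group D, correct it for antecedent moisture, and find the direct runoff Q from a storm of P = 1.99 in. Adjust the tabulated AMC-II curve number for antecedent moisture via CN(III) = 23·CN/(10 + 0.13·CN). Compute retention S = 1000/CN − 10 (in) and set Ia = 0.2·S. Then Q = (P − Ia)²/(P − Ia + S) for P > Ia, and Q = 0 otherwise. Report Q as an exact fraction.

NRCS table: open space, good condition (grass >75%), soil group D → CN(II) = 80
Adjust CN=80 to AMC III: 23·80/(10 + 0.13·80) → 1840 ÷ (102/5) = 4600/51 ≈ 90.196
S = 1000/(4600/51) − 10 = 25/23 in ≈ 1.087 in
Ia = 0.2·(25/23) = 5/23 in ≈ 0.217 in
Since P=1.990 > Ia=0.217: effective rainfall P−Ia = 4077/2300 in
Q: (4077/2300)² ÷ (6577/2300) = 16621929/15127100 in (≈ 1.099 in)

Q = 16621929/15127100 in ≈ 1.099 in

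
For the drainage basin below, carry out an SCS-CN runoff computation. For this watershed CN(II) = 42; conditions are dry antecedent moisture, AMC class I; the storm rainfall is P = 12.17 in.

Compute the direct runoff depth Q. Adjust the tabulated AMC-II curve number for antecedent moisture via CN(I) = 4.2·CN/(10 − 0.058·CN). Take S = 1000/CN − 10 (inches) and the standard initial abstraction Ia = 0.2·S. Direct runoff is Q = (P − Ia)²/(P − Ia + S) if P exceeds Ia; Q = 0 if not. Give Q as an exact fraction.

Q = 60859409809/74824337700 in ≈ 0.813 in

Dry (AMC I): CN(I) = 4.2·42/(10 − 0.058·42) = (882/5)/(1891/250) = 44100/1891 ≈ 23.321
Retention S: 1000/CN − 10 with CN=23.321 → S = 14500/441 ≈ 32.880 in
Ia = 0.2·(14500/441) = 2900/441 in ≈ 6.576 in
Excess rainfall: 12.170 − 6.576 = 5.594 in; P > Ia so Q > 0
Q = (246697/44100)²/((246697/44100) + 14500/441) = (60859409809/1944810000)/(1696697/44100) = 60859409809/74824337700 in ≈ 0.813 in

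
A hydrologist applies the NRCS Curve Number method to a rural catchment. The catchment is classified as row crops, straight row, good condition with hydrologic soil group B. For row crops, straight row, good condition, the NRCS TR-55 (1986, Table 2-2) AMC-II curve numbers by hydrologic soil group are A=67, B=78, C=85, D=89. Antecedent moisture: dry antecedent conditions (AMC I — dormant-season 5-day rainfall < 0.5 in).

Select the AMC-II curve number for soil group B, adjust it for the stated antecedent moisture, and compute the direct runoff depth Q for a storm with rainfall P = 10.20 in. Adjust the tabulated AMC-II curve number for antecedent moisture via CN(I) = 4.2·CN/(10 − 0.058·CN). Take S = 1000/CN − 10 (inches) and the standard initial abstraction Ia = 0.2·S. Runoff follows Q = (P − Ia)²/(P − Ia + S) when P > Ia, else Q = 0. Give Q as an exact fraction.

NRCS table: row crops, straight row, good condition, soil group B → CN(II) = 78
CN(I) from CN(II)=78: (4.2·78)/(10 − 0.058·78) = 81900/1369 ≈ 59.825
Max retention: S = 1000/(81900/1369) − 10 = 5500/819 in (≈ 6.716 in)
Initial abstraction Ia = S/5 = (5500/819)/5 = 1100/819 ≈ 1.343 in
Since P=10.200 > Ia=1.343: effective rainfall P−Ia = 36269/4095 in
Runoff Q = (P−Ia)²/(P−Ia+S) = (8.857)²/(8.857+6.716) = 1315440361/261134055 ≈ 5.037 in

Q = 1315440361/261134055 in ≈ 5.037 in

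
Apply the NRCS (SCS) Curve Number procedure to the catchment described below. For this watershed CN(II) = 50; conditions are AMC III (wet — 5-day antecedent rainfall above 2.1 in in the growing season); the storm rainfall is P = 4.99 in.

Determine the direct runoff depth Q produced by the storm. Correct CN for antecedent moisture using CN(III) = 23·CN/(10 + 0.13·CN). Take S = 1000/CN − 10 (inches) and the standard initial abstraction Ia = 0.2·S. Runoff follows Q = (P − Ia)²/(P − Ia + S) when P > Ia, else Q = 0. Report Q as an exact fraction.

Q = 89813529/44797100 in ≈ 2.005 in

Adjust CN=50 to AMC III: 23·50/(10 + 0.13·50) → 1150 ÷ (33/2) = 2300/33 ≈ 69.697
Retention S: 1000/CN − 10 with CN=69.697 → S = 100/23 ≈ 4.348 in
Ia = 0.2·(100/23) = 20/23 in ≈ 0.870 in
Since P=4.990 > Ia=0.870: effective rainfall P−Ia = 9477/2300 in
Q: (9477/2300)² ÷ (19477/2300) = 89813529/44797100 in (≈ 2.005 in)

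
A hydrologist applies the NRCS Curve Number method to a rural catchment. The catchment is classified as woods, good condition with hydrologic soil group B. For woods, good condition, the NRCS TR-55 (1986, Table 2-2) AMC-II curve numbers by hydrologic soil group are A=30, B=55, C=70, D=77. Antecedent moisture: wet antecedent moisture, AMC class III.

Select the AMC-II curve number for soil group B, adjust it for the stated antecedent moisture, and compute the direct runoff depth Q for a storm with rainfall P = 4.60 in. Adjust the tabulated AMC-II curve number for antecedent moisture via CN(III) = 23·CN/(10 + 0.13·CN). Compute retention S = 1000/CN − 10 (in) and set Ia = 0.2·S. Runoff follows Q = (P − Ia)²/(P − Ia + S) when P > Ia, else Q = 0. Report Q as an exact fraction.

NRCS table: woods, good condition, soil group B → CN(II) = 55
Wet (AMC III): CN(III) = 23·55/(10 + 0.13·55) = 1265/(343/20) = 25300/343 ≈ 73.761
Max retention: S = 1000/(25300/343) − 10 = 900/253 in (≈ 3.557 in)
Ia = 0.2S: 0.2·3.557 = 0.711 in (exactly 180/253)
Excess rainfall: 4.600 − 0.711 = 3.889 in; P > Ia so Q > 0
Q: (4919/1265)² ÷ (9419/1265) = 24196561/11915035 in (≈ 2.031 in)

Q = 24196561/11915035 in ≈ 2.031 in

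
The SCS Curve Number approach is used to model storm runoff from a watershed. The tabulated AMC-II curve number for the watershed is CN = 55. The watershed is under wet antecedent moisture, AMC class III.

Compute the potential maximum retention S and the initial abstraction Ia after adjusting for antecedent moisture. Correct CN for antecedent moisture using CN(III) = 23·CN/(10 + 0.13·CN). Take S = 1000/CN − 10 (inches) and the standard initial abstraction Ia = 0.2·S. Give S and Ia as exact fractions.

Adjust CN=55 to AMC III: 23·55/(10 + 0.13·55) → 1265 ÷ (343/20) = 25300/343 ≈ 73.761
S = 1000/(25300/343) − 10 = 900/253 in ≈ 3.557 in
Ia = 0.2S: 0.2·3.557 = 0.711 in (exactly 180/253)

S = 900/253 in ≈ 3.557 in; Ia = 180/253 in ≈ 0.711 in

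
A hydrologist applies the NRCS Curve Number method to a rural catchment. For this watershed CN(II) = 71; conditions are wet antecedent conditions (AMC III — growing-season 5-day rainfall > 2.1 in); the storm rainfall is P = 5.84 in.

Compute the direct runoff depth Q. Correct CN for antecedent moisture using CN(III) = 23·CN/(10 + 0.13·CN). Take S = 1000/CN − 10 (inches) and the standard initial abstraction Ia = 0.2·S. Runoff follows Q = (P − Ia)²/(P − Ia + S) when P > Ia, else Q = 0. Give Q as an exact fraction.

CN(III) from CN(II)=71: (23·71)/(10 + 0.13·71) = 163300/1923 ≈ 84.919
Retention S: 1000/CN − 10 with CN=84.919 → S = 2900/1633 ≈ 1.776 in
Ia = 0.2·(2900/1633) = 580/1633 in ≈ 0.355 in
P − Ia = 5.840 − 0.355 = 223918/40825 ≈ 5.485 in (> 0, runoff occurs)
Q = (223918/40825)²/((223918/40825) + 2900/1633) = (50139270724/1666680625)/(296418/40825) = 25069635362/6050632425 in ≈ 4.143 in

Q = 25069635362/6050632425 in ≈ 4.143 in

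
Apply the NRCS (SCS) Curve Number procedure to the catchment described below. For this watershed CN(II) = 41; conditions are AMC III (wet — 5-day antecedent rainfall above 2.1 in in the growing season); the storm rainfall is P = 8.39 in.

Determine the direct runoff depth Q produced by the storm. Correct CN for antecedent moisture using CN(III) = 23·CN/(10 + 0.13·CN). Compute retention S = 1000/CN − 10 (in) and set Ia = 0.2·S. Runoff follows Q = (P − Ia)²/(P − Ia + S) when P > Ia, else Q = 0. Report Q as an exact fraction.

Q = 453167273329/119117591100 in ≈ 3.804 in

Wet (AMC III): CN(III) = 23·41/(10 + 0.13·41) = 943/(1533/100) = 94300/1533 ≈ 61.513
Retention S: 1000/CN − 10 with CN=61.513 → S = 5900/943 ≈ 6.257 in
Ia = 0.2S: 0.2·6.257 = 1.251 in (exactly 1180/943)
Excess rainfall: 8.390 − 1.251 = 7.139 in; P > Ia so Q > 0
Q = (673177/94300)²/((673177/94300) + 5900/943) = (453167273329/8892490000)/(1263177/94300) = 453167273329/119117591100 in ≈ 3.804 in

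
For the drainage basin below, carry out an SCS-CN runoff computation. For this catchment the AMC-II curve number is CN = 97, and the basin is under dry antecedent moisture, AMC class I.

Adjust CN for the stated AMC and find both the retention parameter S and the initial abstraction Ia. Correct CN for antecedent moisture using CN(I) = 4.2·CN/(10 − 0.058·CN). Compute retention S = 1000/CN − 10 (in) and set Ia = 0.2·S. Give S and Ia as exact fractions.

Adjust CN=97 to AMC I: 4.2·97/(10 − 0.058·97) → (2037/5) ÷ (2187/500) = 67900/729 ≈ 93.141
S = 1000/(67900/729) − 10 = 500/679 in ≈ 0.736 in
Ia = 0.2S: 0.2·0.736 = 0.147 in (exactly 100/679)

S = 500/679 in ≈ 0.736 in; Ia = 100/679 in ≈ 0.147 in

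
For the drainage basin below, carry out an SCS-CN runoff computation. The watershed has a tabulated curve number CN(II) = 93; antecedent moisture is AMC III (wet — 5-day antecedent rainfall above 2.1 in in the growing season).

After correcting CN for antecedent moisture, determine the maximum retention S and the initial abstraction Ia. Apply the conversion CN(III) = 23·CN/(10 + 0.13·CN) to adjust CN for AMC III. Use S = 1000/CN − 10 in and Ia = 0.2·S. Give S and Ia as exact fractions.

S = 700/2139 in ≈ 0.327 in; Ia = 140/2139 in ≈ 0.065 in

CN(III) from CN(II)=93: (23·93)/(10 + 0.13·93) = 213900/2209 ≈ 96.831
Retention S: 1000/CN − 10 with CN=96.831 → S = 700/2139 ≈ 0.327 in
Ia = 0.2S: 0.2·0.327 = 0.065 in (exactly 140/2139)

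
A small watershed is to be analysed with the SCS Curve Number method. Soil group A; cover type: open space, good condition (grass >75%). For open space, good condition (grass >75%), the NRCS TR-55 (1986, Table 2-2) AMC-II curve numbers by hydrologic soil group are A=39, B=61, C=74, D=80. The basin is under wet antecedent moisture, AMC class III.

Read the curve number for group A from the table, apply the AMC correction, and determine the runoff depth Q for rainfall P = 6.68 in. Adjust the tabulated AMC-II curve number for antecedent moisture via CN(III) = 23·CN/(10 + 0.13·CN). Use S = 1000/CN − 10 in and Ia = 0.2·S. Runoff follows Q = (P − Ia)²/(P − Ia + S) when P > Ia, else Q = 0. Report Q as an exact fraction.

Q = 14232251401/6095092575 in ≈ 2.335 in

NRCS table: open space, good condition (grass >75%), soil group A → CN(II) = 39
Adjust CN=39 to AMC III: 23·39/(10 + 0.13·39) → 897 ÷ (1507/100) = 89700/1507 ≈ 59.522
Max retention: S = 1000/(89700/1507) − 10 = 6100/897 in (≈ 6.800 in)
Initial abstraction Ia = S/5 = (6100/897)/5 = 1220/897 ≈ 1.360 in
P − Ia = 6.680 − 1.360 = 119299/22425 ≈ 5.320 in (> 0, runoff occurs)
Runoff Q = (P−Ia)²/(P−Ia+S) = (5.320)²/(5.320+6.800) = 14232251401/6095092575 ≈ 2.335 in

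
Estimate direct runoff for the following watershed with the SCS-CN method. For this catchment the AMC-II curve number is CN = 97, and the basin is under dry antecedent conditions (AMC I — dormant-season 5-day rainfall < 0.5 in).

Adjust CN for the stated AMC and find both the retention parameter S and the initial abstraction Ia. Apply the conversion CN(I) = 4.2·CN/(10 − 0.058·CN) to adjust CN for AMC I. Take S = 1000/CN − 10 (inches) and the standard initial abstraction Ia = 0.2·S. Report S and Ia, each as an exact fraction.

S = 500/679 in ≈ 0.736 in; Ia = 100/679 in ≈ 0.147 in

CN(I) from CN(II)=97: (4.2·97)/(10 − 0.058·97) = 67900/729 ≈ 93.141
S = 1000/(67900/729) − 10 = 500/679 in ≈ 0.736 in
Ia = 0.2·(500/679) = 100/679 in ≈ 0.147 in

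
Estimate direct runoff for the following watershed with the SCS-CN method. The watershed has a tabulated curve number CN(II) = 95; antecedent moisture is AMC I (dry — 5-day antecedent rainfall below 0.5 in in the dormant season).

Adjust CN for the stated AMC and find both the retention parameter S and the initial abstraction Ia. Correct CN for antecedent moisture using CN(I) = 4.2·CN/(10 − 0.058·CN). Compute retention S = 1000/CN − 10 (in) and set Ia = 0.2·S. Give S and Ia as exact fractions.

S = 500/399 in ≈ 1.253 in; Ia = 100/399 in ≈ 0.251 in

Dry (AMC I): CN(I) = 4.2·95/(10 − 0.058·95) = 399/(449/100) = 39900/449 ≈ 88.864
S = 1000/(39900/449) − 10 = 500/399 in ≈ 1.253 in
Ia = 0.2·(500/399) = 100/399 in ≈ 0.251 in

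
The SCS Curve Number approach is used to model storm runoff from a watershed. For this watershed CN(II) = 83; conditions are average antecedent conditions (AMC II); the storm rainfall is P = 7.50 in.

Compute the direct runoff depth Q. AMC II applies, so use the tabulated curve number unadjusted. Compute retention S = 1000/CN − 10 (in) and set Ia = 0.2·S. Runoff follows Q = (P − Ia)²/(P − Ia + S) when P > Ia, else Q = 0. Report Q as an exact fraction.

AMC II — tabulated CN = 83 applies directly.
S = 1000/83 − 10 = 170/83 in ≈ 2.048 in
Ia = 0.2·(170/83) = 34/83 in ≈ 0.410 in
P − Ia = 7.500 − 0.410 = 1177/166 ≈ 7.090 in (> 0, runoff occurs)
Q = (1177/166)²/((1177/166) + 170/83) = (1385329/27556)/(1517/166) = 1385329/251822 in ≈ 5.501 in

Q = 1385329/251822 in ≈ 5.501 in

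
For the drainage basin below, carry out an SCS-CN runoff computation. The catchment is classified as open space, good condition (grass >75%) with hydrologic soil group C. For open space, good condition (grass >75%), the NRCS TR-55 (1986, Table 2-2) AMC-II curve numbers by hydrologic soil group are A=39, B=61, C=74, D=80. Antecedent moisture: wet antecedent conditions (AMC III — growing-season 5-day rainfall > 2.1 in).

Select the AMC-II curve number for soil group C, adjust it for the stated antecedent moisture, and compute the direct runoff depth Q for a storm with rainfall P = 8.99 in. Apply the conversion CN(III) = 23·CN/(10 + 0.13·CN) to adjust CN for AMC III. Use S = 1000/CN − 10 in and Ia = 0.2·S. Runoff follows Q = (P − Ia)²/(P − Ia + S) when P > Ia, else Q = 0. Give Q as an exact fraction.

NRCS table: open space, good condition (grass >75%), soil group C → CN(II) = 74
CN(III) from CN(II)=74: (23·74)/(10 + 0.13·74) = 85100/981 ≈ 86.748
Retention S: 1000/CN − 10 with CN=86.748 → S = 1300/851 ≈ 1.528 in
Ia = 0.2·(1300/851) = 260/851 in ≈ 0.306 in
P − Ia = 8.990 − 0.306 = 739049/85100 ≈ 8.684 in (> 0, runoff occurs)
Q = (739049/85100)²/((739049/85100) + 1300/851) = (546193424401/7242010000)/(869049/85100) = 546193424401/73956069900 in ≈ 7.385 in

Q = 546193424401/73956069900 in ≈ 7.385 in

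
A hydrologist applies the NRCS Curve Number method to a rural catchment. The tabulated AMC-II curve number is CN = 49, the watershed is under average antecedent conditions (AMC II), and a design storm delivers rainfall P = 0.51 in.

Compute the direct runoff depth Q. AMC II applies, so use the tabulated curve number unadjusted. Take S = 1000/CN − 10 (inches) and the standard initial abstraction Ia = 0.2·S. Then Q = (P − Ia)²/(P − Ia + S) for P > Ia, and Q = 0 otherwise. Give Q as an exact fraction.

Average conditions: CN = 49 (no AMC adjustment).
S = 1000/49 − 10 = 510/49 in ≈ 10.408 in
Ia = 0.2S: 0.2·10.408 = 2.082 in (exactly 102/49)
P = 0.510 ≤ Ia = 2.082 in: entire storm abstracted, Q = 0.

Q = 0 in ≈ 0.000 in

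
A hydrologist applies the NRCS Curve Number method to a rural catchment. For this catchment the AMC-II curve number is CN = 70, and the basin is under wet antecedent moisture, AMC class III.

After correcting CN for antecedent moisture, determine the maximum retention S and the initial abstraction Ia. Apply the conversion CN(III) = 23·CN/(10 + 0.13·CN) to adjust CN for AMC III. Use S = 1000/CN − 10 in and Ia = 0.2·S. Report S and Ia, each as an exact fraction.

S = 300/161 in ≈ 1.863 in; Ia = 60/161 in ≈ 0.373 in

Adjust CN=70 to AMC III: 23·70/(10 + 0.13·70) → 1610 ÷ (191/10) = 16100/191 ≈ 84.293
S = 1000/(16100/191) − 10 = 300/161 in ≈ 1.863 in
Ia = 0.2·(300/161) = 60/161 in ≈ 0.373 in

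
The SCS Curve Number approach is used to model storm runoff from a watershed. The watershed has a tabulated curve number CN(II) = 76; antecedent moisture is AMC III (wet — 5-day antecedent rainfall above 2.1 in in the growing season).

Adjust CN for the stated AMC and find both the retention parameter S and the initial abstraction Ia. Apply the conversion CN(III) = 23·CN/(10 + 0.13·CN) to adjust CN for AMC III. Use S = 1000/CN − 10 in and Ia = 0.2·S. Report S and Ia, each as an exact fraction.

Adjust CN=76 to AMC III: 23·76/(10 + 0.13·76) → 1748 ÷ (497/25) = 43700/497 ≈ 87.928
Max retention: S = 1000/(43700/497) − 10 = 600/437 in (≈ 1.373 in)
Ia = 0.2·(600/437) = 120/437 in ≈ 0.275 in

S = 600/437 in ≈ 1.373 in; Ia = 120/437 in ≈ 0.275 in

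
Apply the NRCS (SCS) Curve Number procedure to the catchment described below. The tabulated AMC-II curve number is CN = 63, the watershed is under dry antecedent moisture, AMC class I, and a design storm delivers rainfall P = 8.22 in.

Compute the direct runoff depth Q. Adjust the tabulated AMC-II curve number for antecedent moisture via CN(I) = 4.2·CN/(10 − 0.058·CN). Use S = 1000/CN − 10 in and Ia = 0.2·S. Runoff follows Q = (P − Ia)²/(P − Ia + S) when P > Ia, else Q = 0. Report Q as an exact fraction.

Dry (AMC I): CN(I) = 4.2·63/(10 − 0.058·63) = (1323/5)/(3173/500) = 132300/3173 ≈ 41.696
S = 1000/(132300/3173) − 10 = 18500/1323 in ≈ 13.983 in
Initial abstraction Ia = S/5 = (18500/1323)/5 = 3700/1323 ≈ 2.797 in
P − Ia = 8.220 − 2.797 = 358753/66150 ≈ 5.423 in (> 0, runoff occurs)
Runoff Q = (P−Ia)²/(P−Ia+S) = (5.423)²/(5.423+13.983) = 128703715009/84920260950 ≈ 1.516 in

Q = 128703715009/84920260950 in ≈ 1.516 in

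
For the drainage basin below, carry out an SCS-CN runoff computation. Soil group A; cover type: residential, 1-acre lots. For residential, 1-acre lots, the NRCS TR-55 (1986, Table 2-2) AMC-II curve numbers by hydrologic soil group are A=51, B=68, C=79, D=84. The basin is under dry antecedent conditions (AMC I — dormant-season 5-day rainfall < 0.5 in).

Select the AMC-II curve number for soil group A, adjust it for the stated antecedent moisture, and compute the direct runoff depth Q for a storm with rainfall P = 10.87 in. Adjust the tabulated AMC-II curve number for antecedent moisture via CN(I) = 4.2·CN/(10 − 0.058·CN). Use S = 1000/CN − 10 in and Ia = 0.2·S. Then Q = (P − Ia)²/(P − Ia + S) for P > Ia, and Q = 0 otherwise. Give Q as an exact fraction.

Q = 9275808721/6828558300 in ≈ 1.358 in

NRCS table: residential, 1-acre lots, soil group A → CN(II) = 51
Dry (AMC I): CN(I) = 4.2·51/(10 − 0.058·51) = (1071/5)/(3521/500) = 15300/503 ≈ 30.417
Max retention: S = 1000/(15300/503) − 10 = 3500/153 in (≈ 22.876 in)
Ia = 0.2S: 0.2·22.876 = 4.575 in (exactly 700/153)
Since P=10.870 > Ia=4.575: effective rainfall P−Ia = 96311/15300 in
Runoff Q = (P−Ia)²/(P−Ia+S) = (6.295)²/(6.295+22.876) = 9275808721/6828558300 ≈ 1.358 in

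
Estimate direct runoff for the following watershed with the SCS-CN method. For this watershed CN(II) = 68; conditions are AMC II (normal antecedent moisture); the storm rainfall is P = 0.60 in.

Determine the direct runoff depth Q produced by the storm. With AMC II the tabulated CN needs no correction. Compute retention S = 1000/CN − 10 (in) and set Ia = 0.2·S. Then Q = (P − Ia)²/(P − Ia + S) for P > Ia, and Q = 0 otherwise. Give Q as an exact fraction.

CN(II) = 68; AMC II needs no correction.
S = 1000/68 − 10 = 80/17 in ≈ 4.706 in
Ia = 0.2S: 0.2·4.706 = 0.941 in (exactly 16/17)
P = 0.600 ≤ Ia = 0.941 in: entire storm abstracted, Q = 0.

Q = 0 in ≈ 0.000 in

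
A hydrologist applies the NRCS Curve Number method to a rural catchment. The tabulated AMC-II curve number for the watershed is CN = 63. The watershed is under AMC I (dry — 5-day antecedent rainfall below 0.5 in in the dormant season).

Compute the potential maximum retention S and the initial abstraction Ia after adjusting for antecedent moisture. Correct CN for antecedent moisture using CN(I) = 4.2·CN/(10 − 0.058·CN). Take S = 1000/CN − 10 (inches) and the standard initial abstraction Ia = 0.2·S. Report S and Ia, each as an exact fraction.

Dry (AMC I): CN(I) = 4.2·63/(10 − 0.058·63) = (1323/5)/(3173/500) = 132300/3173 ≈ 41.696
Retention S: 1000/CN − 10 with CN=41.696 → S = 18500/1323 ≈ 13.983 in
Ia = 0.2S: 0.2·13.983 = 2.797 in (exactly 3700/1323)

S = 18500/1323 in ≈ 13.983 in; Ia = 3700/1323 in ≈ 2.797 in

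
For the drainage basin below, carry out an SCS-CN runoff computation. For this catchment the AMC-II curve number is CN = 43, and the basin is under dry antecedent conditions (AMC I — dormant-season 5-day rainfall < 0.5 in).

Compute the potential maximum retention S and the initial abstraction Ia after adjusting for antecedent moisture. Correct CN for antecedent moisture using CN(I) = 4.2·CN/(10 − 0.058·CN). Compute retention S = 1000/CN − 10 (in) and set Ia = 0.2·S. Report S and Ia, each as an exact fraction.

S = 9500/301 in ≈ 31.561 in; Ia = 1900/301 in ≈ 6.312 in

Adjust CN=43 to AMC I: 4.2·43/(10 − 0.058·43) → (903/5) ÷ (3753/500) = 30100/1251 ≈ 24.061
Max retention: S = 1000/(30100/1251) − 10 = 9500/301 in (≈ 31.561 in)
Initial abstraction Ia = S/5 = (9500/301)/5 = 1900/301 ≈ 6.312 in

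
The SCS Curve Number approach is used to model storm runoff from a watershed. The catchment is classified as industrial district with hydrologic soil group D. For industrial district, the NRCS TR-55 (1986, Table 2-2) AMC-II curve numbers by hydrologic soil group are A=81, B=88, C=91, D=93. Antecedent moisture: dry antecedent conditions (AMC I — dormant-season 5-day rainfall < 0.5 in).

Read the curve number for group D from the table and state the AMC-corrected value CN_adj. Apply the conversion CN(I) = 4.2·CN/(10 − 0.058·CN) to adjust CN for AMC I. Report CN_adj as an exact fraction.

CN_adj = 27900/329 ≈ 84.802

NRCS table: industrial district, soil group D → CN(II) = 93
Adjust CN=93 to AMC I: 4.2·93/(10 − 0.058·93) → (1953/5) ÷ (2303/500) = 27900/329 ≈ 84.802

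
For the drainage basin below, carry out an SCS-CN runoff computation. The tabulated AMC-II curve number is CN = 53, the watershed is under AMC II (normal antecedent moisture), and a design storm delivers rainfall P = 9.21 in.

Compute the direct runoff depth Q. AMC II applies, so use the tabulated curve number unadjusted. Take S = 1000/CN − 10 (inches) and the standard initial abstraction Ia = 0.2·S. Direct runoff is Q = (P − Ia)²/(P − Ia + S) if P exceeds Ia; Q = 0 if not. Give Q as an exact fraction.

Q = 1553384569/457988900 in ≈ 3.392 in

CN(II) = 53; AMC II needs no correction.
S = 1000/53 − 10 = 470/53 in ≈ 8.868 in
Initial abstraction Ia = S/5 = (470/53)/5 = 94/53 ≈ 1.774 in
Excess rainfall: 9.210 − 1.774 = 7.436 in; P > Ia so Q > 0
Q = (39413/5300)²/((39413/5300) + 470/53) = (1553384569/28090000)/(86413/5300) = 1553384569/457988900 in ≈ 3.392 in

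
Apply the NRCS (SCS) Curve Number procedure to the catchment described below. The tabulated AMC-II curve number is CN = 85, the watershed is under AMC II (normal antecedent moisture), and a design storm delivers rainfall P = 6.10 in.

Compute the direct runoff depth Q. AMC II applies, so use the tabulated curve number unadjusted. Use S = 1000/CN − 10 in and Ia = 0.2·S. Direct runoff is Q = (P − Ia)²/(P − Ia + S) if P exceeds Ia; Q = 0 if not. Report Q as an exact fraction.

Q = 954529/217090 in ≈ 4.397 in

CN(II) = 85; AMC II needs no correction.
Retention S: 1000/CN − 10 with CN=85.000 → S = 30/17 ≈ 1.765 in
Ia = 0.2S: 0.2·1.765 = 0.353 in (exactly 6/17)
P − Ia = 6.100 − 0.353 = 977/170 ≈ 5.747 in (> 0, runoff occurs)
Runoff Q = (P−Ia)²/(P−Ia+S) = (5.747)²/(5.747+1.765) = 954529/217090 ≈ 4.397 in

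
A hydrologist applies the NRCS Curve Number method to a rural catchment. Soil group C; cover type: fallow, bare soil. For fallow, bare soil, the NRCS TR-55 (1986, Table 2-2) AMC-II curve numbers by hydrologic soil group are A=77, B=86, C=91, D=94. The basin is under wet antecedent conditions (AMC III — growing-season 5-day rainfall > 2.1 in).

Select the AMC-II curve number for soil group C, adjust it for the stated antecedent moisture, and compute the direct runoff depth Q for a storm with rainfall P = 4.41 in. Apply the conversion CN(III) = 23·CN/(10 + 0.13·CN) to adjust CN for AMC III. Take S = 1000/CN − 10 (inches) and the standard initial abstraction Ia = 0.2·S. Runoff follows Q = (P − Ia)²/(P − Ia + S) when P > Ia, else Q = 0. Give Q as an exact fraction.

Q = 91005392241/23139580100 in ≈ 3.933 in

NRCS table: fallow, bare soil, soil group C → CN(II) = 91
CN(III) from CN(II)=91: (23·91)/(10 + 0.13·91) = 209300/2183 ≈ 95.877
Retention S: 1000/CN − 10 with CN=95.877 → S = 900/2093 ≈ 0.430 in
Ia = 0.2·(900/2093) = 180/2093 in ≈ 0.086 in
Since P=4.410 > Ia=0.086: effective rainfall P−Ia = 905013/209300 in
Q: (905013/209300)² ÷ (995013/209300) = 91005392241/23139580100 in (≈ 3.933 in)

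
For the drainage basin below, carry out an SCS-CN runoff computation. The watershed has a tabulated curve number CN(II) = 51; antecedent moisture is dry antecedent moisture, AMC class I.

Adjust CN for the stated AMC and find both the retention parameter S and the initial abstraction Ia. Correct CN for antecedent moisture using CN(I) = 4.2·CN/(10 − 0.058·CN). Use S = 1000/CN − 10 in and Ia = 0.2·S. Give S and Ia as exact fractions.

Adjust CN=51 to AMC I: 4.2·51/(10 − 0.058·51) → (1071/5) ÷ (3521/500) = 15300/503 ≈ 30.417
S = 1000/(15300/503) − 10 = 3500/153 in ≈ 22.876 in
Ia = 0.2S: 0.2·22.876 = 4.575 in (exactly 700/153)

S = 3500/153 in ≈ 22.876 in; Ia = 700/153 in ≈ 4.575 in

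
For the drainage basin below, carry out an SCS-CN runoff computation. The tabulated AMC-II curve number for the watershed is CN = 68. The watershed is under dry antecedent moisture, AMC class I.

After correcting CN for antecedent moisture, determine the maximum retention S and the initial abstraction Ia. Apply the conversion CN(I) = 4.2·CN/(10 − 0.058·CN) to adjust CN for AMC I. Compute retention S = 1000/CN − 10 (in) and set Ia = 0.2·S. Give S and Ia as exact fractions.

Adjust CN=68 to AMC I: 4.2·68/(10 − 0.058·68) → (1428/5) ÷ (757/125) = 35700/757 ≈ 47.160
Max retention: S = 1000/(35700/757) − 10 = 4000/357 in (≈ 11.204 in)
Ia = 0.2·(4000/357) = 800/357 in ≈ 2.241 in

S = 4000/357 in ≈ 11.204 in; Ia = 800/357 in ≈ 2.241 in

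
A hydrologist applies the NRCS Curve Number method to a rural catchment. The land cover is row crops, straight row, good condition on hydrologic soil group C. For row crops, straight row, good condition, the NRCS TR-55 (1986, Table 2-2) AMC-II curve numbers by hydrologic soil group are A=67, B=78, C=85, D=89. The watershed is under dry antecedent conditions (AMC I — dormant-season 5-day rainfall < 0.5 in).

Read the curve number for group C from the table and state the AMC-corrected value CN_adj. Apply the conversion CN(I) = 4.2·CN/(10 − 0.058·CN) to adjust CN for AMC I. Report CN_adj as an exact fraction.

NRCS table: row crops, straight row, good condition, soil group C → CN(II) = 85
CN(I) from CN(II)=85: (4.2·85)/(10 − 0.058·85) = 11900/169 ≈ 70.414

CN_adj = 11900/169 ≈ 70.414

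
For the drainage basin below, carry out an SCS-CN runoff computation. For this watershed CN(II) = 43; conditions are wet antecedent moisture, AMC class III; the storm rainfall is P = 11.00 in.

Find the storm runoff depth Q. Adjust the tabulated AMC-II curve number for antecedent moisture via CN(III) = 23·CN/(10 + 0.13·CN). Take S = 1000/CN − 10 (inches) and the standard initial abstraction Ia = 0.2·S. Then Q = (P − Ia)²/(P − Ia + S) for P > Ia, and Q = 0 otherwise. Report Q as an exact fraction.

Q = 94848121/15269171 in ≈ 6.212 in

CN(III) from CN(II)=43: (23·43)/(10 + 0.13·43) = 98900/1559 ≈ 63.438
Retention S: 1000/CN − 10 with CN=63.438 → S = 5700/989 ≈ 5.763 in
Initial abstraction Ia = S/5 = (5700/989)/5 = 1140/989 ≈ 1.153 in
Excess rainfall: 11.000 − 1.153 = 9.847 in; P > Ia so Q > 0
Q = (9739/989)²/((9739/989) + 5700/989) = (94848121/978121)/(15439/989) = 94848121/15269171 in ≈ 6.212 in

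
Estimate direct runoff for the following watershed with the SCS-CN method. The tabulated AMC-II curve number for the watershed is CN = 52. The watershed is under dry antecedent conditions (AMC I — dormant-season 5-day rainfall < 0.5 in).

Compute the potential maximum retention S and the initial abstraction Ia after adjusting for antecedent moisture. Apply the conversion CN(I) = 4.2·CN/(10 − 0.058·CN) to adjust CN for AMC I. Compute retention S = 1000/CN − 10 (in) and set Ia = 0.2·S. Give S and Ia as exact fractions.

S = 2000/91 in ≈ 21.978 in; Ia = 400/91 in ≈ 4.396 in

Dry (AMC I): CN(I) = 4.2·52/(10 − 0.058·52) = (1092/5)/(873/125) = 9100/291 ≈ 31.271
S = 1000/(9100/291) − 10 = 2000/91 in ≈ 21.978 in
Initial abstraction Ia = S/5 = (2000/91)/5 = 400/91 ≈ 4.396 in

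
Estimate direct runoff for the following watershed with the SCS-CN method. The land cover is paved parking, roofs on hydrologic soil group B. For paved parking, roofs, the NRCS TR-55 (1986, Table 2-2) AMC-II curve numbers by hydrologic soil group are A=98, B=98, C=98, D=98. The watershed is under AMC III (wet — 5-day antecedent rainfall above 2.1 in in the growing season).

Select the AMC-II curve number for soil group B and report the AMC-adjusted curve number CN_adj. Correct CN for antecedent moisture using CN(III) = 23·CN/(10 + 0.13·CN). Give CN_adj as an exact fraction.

NRCS table: paved parking, roofs, soil group B → CN(II) = 98
Adjust CN=98 to AMC III: 23·98/(10 + 0.13·98) → 2254 ÷ (1137/50) = 112700/1137 ≈ 99.120

CN_adj = 112700/1137 ≈ 99.120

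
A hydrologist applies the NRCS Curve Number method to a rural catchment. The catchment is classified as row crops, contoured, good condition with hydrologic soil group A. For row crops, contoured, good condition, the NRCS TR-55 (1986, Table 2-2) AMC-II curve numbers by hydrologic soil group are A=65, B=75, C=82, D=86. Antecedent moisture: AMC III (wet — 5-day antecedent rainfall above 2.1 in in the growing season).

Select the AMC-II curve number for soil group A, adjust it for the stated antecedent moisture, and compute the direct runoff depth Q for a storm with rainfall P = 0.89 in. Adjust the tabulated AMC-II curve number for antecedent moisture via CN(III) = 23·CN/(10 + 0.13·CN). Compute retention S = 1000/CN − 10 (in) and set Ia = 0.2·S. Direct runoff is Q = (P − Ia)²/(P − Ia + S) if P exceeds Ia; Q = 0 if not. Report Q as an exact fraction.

Q = 159037321/2470068900 in ≈ 0.064 in

NRCS table: row crops, contoured, good condition, soil group A → CN(II) = 65
CN(III) from CN(II)=65: (23·65)/(10 + 0.13·65) = 29900/369 ≈ 81.030
Retention S: 1000/CN − 10 with CN=81.030 → S = 700/299 ≈ 2.341 in
Initial abstraction Ia = S/5 = (700/299)/5 = 140/299 ≈ 0.468 in
P − Ia = 0.890 − 0.468 = 12611/29900 ≈ 0.422 in (> 0, runoff occurs)
Q = (12611/29900)²/((12611/29900) + 700/299) = (159037321/894010000)/(82611/29900) = 159037321/2470068900 in ≈ 0.064 in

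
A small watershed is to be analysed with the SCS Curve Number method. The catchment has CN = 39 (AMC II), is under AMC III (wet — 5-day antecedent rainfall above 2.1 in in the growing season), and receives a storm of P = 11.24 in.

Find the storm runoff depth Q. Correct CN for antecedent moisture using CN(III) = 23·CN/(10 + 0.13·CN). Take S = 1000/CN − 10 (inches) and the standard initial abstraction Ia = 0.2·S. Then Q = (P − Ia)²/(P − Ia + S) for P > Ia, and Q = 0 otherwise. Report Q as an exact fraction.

CN(III) from CN(II)=39: (23·39)/(10 + 0.13·39) = 89700/1507 ≈ 59.522
S = 1000/(89700/1507) − 10 = 6100/897 in ≈ 6.800 in
Ia = 0.2S: 0.2·6.800 = 1.360 in (exactly 1220/897)
P − Ia = 11.240 − 1.360 = 221557/22425 ≈ 9.880 in (> 0, runoff occurs)
Q = (221557/22425)²/((221557/22425) + 6100/897) = (49087504249/502880625)/(374057/22425) = 49087504249/8388228225 in ≈ 5.852 in

Q = 49087504249/8388228225 in ≈ 5.852 in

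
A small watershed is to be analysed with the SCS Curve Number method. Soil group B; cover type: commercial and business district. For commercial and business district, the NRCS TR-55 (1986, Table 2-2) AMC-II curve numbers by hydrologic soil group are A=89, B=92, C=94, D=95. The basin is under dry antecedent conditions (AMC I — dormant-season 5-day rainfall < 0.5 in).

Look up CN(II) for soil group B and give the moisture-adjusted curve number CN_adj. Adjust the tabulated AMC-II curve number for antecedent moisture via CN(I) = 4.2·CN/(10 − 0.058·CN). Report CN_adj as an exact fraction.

NRCS table: commercial and business district, soil group B → CN(II) = 92
CN(I) from CN(II)=92: (4.2·92)/(10 − 0.058·92) = 48300/583 ≈ 82.847

CN_adj = 48300/583 ≈ 82.847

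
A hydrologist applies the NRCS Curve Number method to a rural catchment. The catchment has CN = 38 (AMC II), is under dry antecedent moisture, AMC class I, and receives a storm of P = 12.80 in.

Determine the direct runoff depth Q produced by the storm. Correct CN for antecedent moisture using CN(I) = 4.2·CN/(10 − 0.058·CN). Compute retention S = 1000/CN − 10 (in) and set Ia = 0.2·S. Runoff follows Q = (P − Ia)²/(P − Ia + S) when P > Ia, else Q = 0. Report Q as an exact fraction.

Q = 6295081/10914645 in ≈ 0.577 in

CN(I) from CN(II)=38: (4.2·38)/(10 − 0.058·38) = 39900/1949 ≈ 20.472
Retention S: 1000/CN − 10 with CN=20.472 → S = 15500/399 ≈ 38.847 in
Ia = 0.2S: 0.2·38.847 = 7.769 in (exactly 3100/399)
Since P=12.800 > Ia=7.769: effective rainfall P−Ia = 10036/1995 in
Runoff Q = (P−Ia)²/(P−Ia+S) = (5.031)²/(5.031+38.847) = 6295081/10914645 ≈ 0.577 in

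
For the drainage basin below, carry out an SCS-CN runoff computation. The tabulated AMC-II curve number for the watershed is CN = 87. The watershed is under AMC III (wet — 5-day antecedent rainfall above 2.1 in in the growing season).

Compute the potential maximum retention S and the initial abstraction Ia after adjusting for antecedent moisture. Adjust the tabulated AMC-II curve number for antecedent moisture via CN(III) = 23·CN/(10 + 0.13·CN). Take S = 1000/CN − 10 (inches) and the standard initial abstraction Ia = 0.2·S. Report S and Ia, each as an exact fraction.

Wet (AMC III): CN(III) = 23·87/(10 + 0.13·87) = 2001/(2131/100) = 200100/2131 ≈ 93.900
Retention S: 1000/CN − 10 with CN=93.900 → S = 1300/2001 ≈ 0.650 in
Initial abstraction Ia = S/5 = (1300/2001)/5 = 260/2001 ≈ 0.130 in

S = 1300/2001 in ≈ 0.650 in; Ia = 260/2001 in ≈ 0.130 in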